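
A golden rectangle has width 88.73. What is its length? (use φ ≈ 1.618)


φ = (1 + √5) / 2 ≈ 1.618
Length = width × φ = 88.73 × 1.618 = 143.56514
≈ 143.57

143.57


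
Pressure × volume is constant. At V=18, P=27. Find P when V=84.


Inverse proportion: x × y = constant
k = 18 × 27 = 486
y₂ = k / 84 = 486 / 84
= 5.79

5.79


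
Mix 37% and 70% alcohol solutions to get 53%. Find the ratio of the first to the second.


Let x parts of 37% mix with y parts of 70%.
37x + 70y = 53(x + y)
37x + 70y = 53x + 53y
x(37 - 53) = y(53 - 70)
x/y = (70 - 53)/(53 - 37) = 17/16
Simplify: 17:16
= 17:16

17:16


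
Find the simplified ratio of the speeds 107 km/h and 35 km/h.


Ratio = 107:35
GCD = 1
Simplified = 107:35
Time ratio (same distance) = 35:107
Speed ratio = 107:35

107:35


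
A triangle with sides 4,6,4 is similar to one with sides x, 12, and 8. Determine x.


Scale factor = 12/6 = 2
Missing side = 4 × 2
= 8.0

8.0


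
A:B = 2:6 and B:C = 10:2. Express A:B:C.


Match B: multiply A:B by 10 → 20:60
Multiply B:C by 6 → 60:12
Combined: 20:60:12
GCD = 4
= 5:15:3

5:15:3


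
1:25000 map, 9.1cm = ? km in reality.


Real distance = map distance × scale
= 9.1cm × 25000
= 227500 cm = 2275.0 m
= 2.275 km

2.275 km


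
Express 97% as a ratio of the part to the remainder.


97% means 97 parts out of 100; remainder = 3
Part : remainder = 97:3
GCD = 1
= 97:3

97:3


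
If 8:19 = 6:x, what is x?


Cross multiply: 8 × x = 19 × 6
8x = 114
x = 114 / 8
= 14.25

14.25


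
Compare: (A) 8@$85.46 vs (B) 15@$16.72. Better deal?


Deal A: $85.46/8 = $10.6825/unit
Deal B: $16.72/15 = $1.1147/unit
B is cheaper per unit
= Deal B

Deal B


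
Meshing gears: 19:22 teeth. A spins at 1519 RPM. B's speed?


Gear ratio = 19:22 = 19:22
RPM_B = RPM_A × (teeth_A / teeth_B)
= 1519 × (19/22)
= 1311.9 RPM

1311.9 RPM


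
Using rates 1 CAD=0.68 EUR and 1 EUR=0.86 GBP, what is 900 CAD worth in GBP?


Step 1: 900 CAD × 0.68 = 612.00 EUR
Step 2: 612.00 EUR × 0.86 = 526.32 GBP
Implied rate CAD→GBP = 0.68 × 0.86 = 0.5848
= 526.32 GBP

526.32 GBP


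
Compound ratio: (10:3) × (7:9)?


Compound ratio = (10×7) : (3×9)
= 70:27
GCD = 1
= 70:27

70:27


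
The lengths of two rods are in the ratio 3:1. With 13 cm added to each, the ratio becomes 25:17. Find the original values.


Let A = 3k, B = 1k.
(3k + 13) / (1k + 13) = 25/17
Cross-multiply: 17(3k + 13) = 25(1k + 13)
51k + 221 = 25k + 325
51k - 25k = 325 - 221
26k = 104
k = 104/26 = 4
A = 3×4 = 12, B = 1×4 = 4
= A = 12, B = 4

A = 12, B = 4


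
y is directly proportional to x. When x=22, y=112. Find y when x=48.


Direct proportion: y/x = constant
k = 112/22 ≈ 5.0909
y₂ = k × 48 = 112 × 48 / 22 = 5376/22
≈ 244.36

244.36


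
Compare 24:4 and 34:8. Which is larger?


24/4 = 6.0000
34/8 = 4.2500
6.0000 > 4.2500, so 24:4 is greater
= 24:4

24:4


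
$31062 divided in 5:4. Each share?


Total parts = 5 + 4 = 9
Part 1: 31062 × 5/9 = 17256.67
Part 2: 31062 × 4/9 = 13805.33
= Part 1: $17256.67, Part 2: $13805.33

Part 1: $17256.67, Part 2: $13805.33


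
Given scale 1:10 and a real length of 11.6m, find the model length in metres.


Model size = real / scale
= 11.6 / 10
= 1.1600 m

1.1600 m


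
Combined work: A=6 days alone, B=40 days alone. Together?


Rate of A = 1/6 per day
Rate of B = 1/40 per day
Combined rate = 1/6 + 1/40 = 46/240 ≈ 0.1917 per day
Days = 1 / combined rate = 240/46
≈ 5.22 days

5.22 days


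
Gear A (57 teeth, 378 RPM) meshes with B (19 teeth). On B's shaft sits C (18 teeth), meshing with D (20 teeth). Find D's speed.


Stage 1: RPM_B = RPM_A × t_A/t_B = 378 × 57/19 = 21546/19 = 1134.00
B and C share a shaft → RPM_C = RPM_B
Stage 2: RPM_D = RPM_C × t_C/t_D = RPM_A × (t_A×t_C)/(t_B×t_D)
Overall ratio = (57×18)/(19×20) = 1026/380
RPM_D = 378 × 1026/380 = 387828/380
= 1020.60 RPM

1020.60 RPM


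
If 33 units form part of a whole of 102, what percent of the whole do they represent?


Percentage = (part / whole) × 100
= (33 / 102) × 100
≈ 32.35%

32.35%


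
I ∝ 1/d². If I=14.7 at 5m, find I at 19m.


I₁d₁² = I₂d₂²
I₂ = I₁ × (d₁/d₂)²
= 14.7 × (5/19)²
= 14.7 × 25/361
= 367.5/361
≈ 1.0180

1.0180


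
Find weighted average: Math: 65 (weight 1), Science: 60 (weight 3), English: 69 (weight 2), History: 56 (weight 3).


Numerator = 65×1 + 60×3 + 69×2 + 56×3
= 65 + 180 + 138 + 168
= 551
Total weight = 9
Weighted avg = 551/9
= 61.22

61.22


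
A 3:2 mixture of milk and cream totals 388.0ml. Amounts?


Total parts = 3 + 2 = 5
milk: 388.0 × 3/5 = 232.8ml
cream: 388.0 × 2/5 = 155.2ml
= 232.8ml and 155.2ml

232.8ml and 155.2ml


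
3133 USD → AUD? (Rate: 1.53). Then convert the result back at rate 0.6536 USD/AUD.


Amount × rate = 3133 × 1.53 = 4793.49 AUD
Round-trip: 4793.49 × 0.6536 = 3133.03 USD
= 4793.49 AUD, then 3133.03 USD

4793.49 AUD, then 3133.03 USD


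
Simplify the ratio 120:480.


GCD(120, 480) = 120
120/120 : 480/120
= 1:4

1:4


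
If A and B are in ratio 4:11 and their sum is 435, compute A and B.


Let A = 4k, B = 11k.
4k + 11k = 435
15k = 435 → k = 435/15 = 29
A = 4×29 = 116, B = 11×29 = 319
= A = 116, B = 319

A = 116, B = 319


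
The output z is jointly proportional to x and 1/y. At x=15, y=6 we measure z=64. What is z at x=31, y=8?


z = k·x/y
Solve for k using the known point: k = z·y/x = 64×6/15 = 384/15 = 25.6000
Now evaluate at x=31, y=8:
z = k × 31 / 8 = (384 × 31) / (15 × 8) = 11904/120
= 99.2000

99.2000


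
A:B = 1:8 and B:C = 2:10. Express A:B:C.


Match B: multiply A:B by 2 → 2:16
Multiply B:C by 8 → 16:80
Combined: 2:16:80
GCD = 2
= 1:8:40

1:8:40


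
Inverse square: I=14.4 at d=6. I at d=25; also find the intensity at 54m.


I₁d₁² = I₂d₂²
I at 25m = 14.4 × (6/25)² = 14.4 × 36/625 = 518.4/625 ≈ 0.8294
I at 54m = 14.4 × (6/54)² = 14.4 × 36/2916 = 518.4/2916 ≈ 0.1778
= 0.8294 and 0.1778

0.8294 and 0.1778


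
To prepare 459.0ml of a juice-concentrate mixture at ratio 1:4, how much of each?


Total parts = 1 + 4 = 5
juice: 459.0 × 1/5 = 91.8ml
concentrate: 459.0 × 4/5 = 367.2ml
= 91.8ml and 367.2ml

91.8ml and 367.2ml


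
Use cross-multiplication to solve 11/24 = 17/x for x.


Cross multiply: 11 × x = 24 × 17
11x = 408
x = 408 / 11
= 37.09

37.09


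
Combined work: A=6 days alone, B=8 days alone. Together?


Rate of A = 1/6 per day
Rate of B = 1/8 per day
Combined rate = 1/6 + 1/8 = 14/48 ≈ 0.2917 per day
Days = 1 / combined rate = 48/14
≈ 3.43 days

3.43 days


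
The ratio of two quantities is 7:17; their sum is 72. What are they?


Let A = 7k, B = 17k.
7k + 17k = 72
24k = 72 → k = 72/24 = 3
A = 7×3 = 21, B = 17×3 = 51
= A = 21, B = 51

A = 21, B = 51


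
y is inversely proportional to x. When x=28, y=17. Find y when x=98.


Inverse proportion: x × y = constant
k = 28 × 17 = 476
y₂ = k / 98 = 476 / 98
= 4.86

4.86


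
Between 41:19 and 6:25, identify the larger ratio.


41/19 = 2.1579
6/25 = 0.2400
2.1579 > 0.2400, so 41:19 is greater
= 41:19

41:19


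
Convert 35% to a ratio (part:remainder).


35% means 35 parts out of 100; remainder = 65
Part : remainder = 35:65
GCD = 5
= 7:13

7:13


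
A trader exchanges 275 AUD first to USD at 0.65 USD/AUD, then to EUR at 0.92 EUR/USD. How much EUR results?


Step 1: 275 AUD × 0.65 = 178.75 USD
Step 2: 178.75 USD × 0.92 = 164.45 EUR
Implied rate AUD→EUR = 0.65 × 0.92 = 0.5980
= 164.45 EUR

164.45 EUR


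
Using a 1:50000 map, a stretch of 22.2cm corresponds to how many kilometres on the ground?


Real distance = map distance × scale
= 22.2cm × 50000
= 1110000 cm = 11100.0 m
= 11.100 km

11.100 km


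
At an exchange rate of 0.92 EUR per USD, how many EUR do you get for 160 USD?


Amount × rate = 160 × 0.92
= 147.20 EUR

147.20 EUR


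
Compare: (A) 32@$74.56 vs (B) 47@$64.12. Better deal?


Deal A: $74.56/32 = $2.3300/unit
Deal B: $64.12/47 = $1.3643/unit
B is cheaper per unit
= Deal B

Deal B


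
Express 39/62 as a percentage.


Percentage = (part / whole) × 100
= (39 / 62) × 100
≈ 62.90%

62.90%


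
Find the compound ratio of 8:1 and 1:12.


Compound ratio = (8×1) : (1×12)
= 8:12
GCD = 4
= 2:3

2:3


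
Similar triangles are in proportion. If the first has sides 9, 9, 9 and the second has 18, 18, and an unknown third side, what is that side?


Scale factor = 18/9 = 2
Missing side = 9 × 2
= 18.0

18.0


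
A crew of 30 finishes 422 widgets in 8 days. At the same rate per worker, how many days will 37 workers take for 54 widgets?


Days ∝ work / workers, so d₂ = d₁ × (m₁/m₂) × (w₂/w₁)
Workers factor (inverse): 30/37 ≈ 0.8108
Work factor (direct): 54/422 ≈ 0.1280
d₂ = 8 × 30/37 × 54/422 = (8 × 30 × 54) / (37 × 422) = 12960/15614
≈ 0.83 days

0.83 days


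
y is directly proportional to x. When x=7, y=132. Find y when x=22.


Direct proportion: y/x = constant
k = 132/7 ≈ 18.8571
y₂ = k × 22 = 132 × 22 / 7 = 2904/7
≈ 414.86

414.86


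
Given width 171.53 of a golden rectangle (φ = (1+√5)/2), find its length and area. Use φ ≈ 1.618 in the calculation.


φ = (1 + √5) / 2 ≈ 1.618
Length = width × φ = 171.53 × 1.618 = 277.53554
≈ 277.54
Area = width × length = 171.53 × 277.53554 = 47605.6711762 ≈ 47605.67
= Length: 277.54, Area: 47605.67

Length: 277.54, Area: 47605.67


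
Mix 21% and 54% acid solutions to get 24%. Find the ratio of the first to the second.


Let x parts of 21% mix with y parts of 54%.
21x + 54y = 24(x + y)
21x + 54y = 24x + 24y
x(21 - 24) = y(24 - 54)
x/y = (54 - 24)/(24 - 21) = 30/3
Simplify: 10:1
= 10:1

10:1


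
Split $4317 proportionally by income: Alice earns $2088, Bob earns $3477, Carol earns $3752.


Total income = 2088 + 3477 + 3752 = $9317
Alice: $4317 × 2088/9317 = $967.47
Bob: $4317 × 3477/9317 = $1611.06
Carol: $4317 × 3752/9317 = $1738.48
= Alice: $967.47, Bob: $1611.06, Carol: $1738.48

Alice: $967.47, Bob: $1611.06, Carol: $1738.48


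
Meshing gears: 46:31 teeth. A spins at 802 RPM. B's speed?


Gear ratio = 46:31 = 46:31
RPM_B = RPM_A × (teeth_A / teeth_B)
= 802 × (46/31)
= 1190.1 RPM

1190.1 RPM


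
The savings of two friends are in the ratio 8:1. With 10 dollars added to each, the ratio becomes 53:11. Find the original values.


Let A = 8k, B = 1k.
(8k + 10) / (1k + 10) = 53/11
Cross-multiply: 11(8k + 10) = 53(1k + 10)
88k + 110 = 53k + 530
88k - 53k = 530 - 110
35k = 420
k = 420/35 = 12
A = 8×12 = 96, B = 1×12 = 12
= A = 96, B = 12

A = 96, B = 12


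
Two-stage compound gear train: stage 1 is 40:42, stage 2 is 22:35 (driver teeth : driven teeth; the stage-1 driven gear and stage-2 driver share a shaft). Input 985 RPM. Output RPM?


Stage 1: RPM_B = RPM_A × t_A/t_B = 985 × 40/42 = 39400/42 ≈ 938.10
B and C share a shaft → RPM_C = RPM_B
Stage 2: RPM_D = RPM_C × t_C/t_D = RPM_A × (t_A×t_C)/(t_B×t_D)
Overall ratio = (40×22)/(42×35) = 880/1470
RPM_D = 985 × 880/1470 = 866800/1470
≈ 589.66 RPM

589.66 RPM


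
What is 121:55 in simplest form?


GCD(121, 55) = 11
121/11 : 55/11
= 11:5

11:5


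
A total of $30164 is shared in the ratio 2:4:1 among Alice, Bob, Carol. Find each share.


Total parts = 2 + 4 + 1 = 7
Alice: 30164 × 2/7 = 8618.29
Bob: 30164 × 4/7 = 17236.57
Carol: 30164 × 1/7 = 4309.14
= Alice: $8618.29, Bob: $17236.57, Carol: $4309.14

Alice: $8618.29, Bob: $17236.57, Carol: $4309.14


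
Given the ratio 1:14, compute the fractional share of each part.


Total parts = 1 + 14 = 15
First part: 1/15 = 1/15
Second part: 14/15 = 14/15
= 1/15 and 14/15

1/15 and 14/15


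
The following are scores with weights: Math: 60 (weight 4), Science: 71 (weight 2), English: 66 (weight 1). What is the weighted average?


Numerator = 60×4 + 71×2 + 66×1
= 240 + 142 + 66
= 448
Total weight = 7
Weighted avg = 448/7
= 64.00

64.00


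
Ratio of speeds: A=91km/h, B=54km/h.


Ratio = 91:54
GCD = 1
Simplified = 91:54
Time ratio (same distance) = 54:91
Speed ratio = 91:54

91:54


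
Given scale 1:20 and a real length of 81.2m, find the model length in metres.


Model size = real / scale
= 81.2 / 20
= 4.0600 m

4.0600 m


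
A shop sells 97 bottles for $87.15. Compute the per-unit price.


Unit rate = total / quantity
= 87.15 / 97
= $0.90 per unit

$0.90 per unit


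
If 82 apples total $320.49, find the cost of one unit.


Unit rate = total / quantity
= 320.49 / 82
= $3.91 per unit

$3.91 per unit


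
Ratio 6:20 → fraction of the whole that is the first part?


Total parts = 6 + 20 = 26
First part: 6/26 = 3/13
= 3/13

3/13


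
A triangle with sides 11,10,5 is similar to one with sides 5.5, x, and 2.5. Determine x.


Scale factor = 5.5/11 = 0.5
Missing side = 10 × 0.5
= 5.0

5.0


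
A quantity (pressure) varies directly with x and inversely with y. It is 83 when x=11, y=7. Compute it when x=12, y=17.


z = k·x/y
Solve for k using the known point: k = z·y/x = 83×7/11 = 581/11 ≈ 52.8182
Now evaluate at x=12, y=17:
z = k × 12 / 17 = (581 × 12) / (11 × 17) = 6972/187
≈ 37.2834

37.2834


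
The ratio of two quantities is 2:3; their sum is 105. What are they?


Let A = 2k, B = 3k.
2k + 3k = 105
5k = 105 → k = 105/5 = 21
A = 2×21 = 42, B = 3×21 = 63
= A = 42, B = 63

A = 42, B = 63


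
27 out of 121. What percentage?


Percentage = (part / whole) × 100
= (27 / 121) × 100
≈ 22.31%

22.31%


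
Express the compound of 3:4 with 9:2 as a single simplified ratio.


Compound ratio = (3×9) : (4×2)
= 27:8
GCD = 1
= 27:8

27:8


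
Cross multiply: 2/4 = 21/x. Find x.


Cross multiply: 2 × x = 4 × 21
2x = 84
x = 84 / 2
= 42.00

42.00


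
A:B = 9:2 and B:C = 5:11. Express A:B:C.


Match B: multiply A:B by 5 → 45:10
Multiply B:C by 2 → 10:22
Combined: 45:10:22
GCD = 1
= 45:10:22

45:10:22


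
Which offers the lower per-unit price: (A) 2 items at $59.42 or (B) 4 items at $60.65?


Deal A: $59.42/2 = $29.7100/unit
Deal B: $60.65/4 = $15.1625/unit
B is cheaper per unit
= Deal B

Deal B


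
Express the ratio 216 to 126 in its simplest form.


GCD(216, 126) = 18
216/18 : 126/18
= 12:7

12:7


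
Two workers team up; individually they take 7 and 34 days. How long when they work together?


Rate of A = 1/7 per day
Rate of B = 1/34 per day
Combined rate = 1/7 + 1/34 = 41/238 ≈ 0.1723 per day
Days = 1 / combined rate = 238/41
≈ 5.80 days

5.80 days


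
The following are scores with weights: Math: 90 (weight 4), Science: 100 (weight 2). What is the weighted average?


Numerator = 90×4 + 100×2
= 360 + 200
= 560
Total weight = 6
Weighted avg = 560/6
= 93.33

93.33


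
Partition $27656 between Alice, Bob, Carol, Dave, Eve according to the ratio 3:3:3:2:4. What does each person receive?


Total parts = 3 + 3 + 3 + 2 + 4 = 15
Alice: 27656 × 3/15 = 5531.20
Bob: 27656 × 3/15 = 5531.20
Carol: 27656 × 3/15 = 5531.20
Dave: 27656 × 2/15 = 3687.47
Eve: 27656 × 4/15 = 7374.93
= Alice: $5531.20, Bob: $5531.20, Carol: $5531.20, Dave: $3687.47, Eve: $7374.93

Alice: $5531.20, Bob: $5531.20, Carol: $5531.20, Dave: $3687.47, Eve: $7374.93


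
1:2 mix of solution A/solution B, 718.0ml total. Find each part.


Total parts = 1 + 2 = 3
solution A: 718.0 × 1/3 = 239.3ml
solution B: 718.0 × 2/3 = 478.7ml
= 239.3ml and 478.7ml

239.3ml and 478.7ml


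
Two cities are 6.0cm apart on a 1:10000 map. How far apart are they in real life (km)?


Real distance = map distance × scale
= 6.0cm × 10000
= 60000 cm = 600.0 m
= 0.600 km

0.600 km


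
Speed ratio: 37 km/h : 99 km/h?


Ratio = 37:99
GCD = 1
Simplified = 37:99
Time ratio (same distance) = 99:37
Speed ratio = 37:99

37:99


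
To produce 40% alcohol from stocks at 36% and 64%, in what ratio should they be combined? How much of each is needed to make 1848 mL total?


Let x parts of 36% mix with y parts of 64%.
36x + 64y = 40(x + y)
36x + 64y = 40x + 40y
x(36 - 40) = y(40 - 64)
x/y = (64 - 40)/(40 - 36) = 24/4
Simplify: 6:1
Total parts = 7; one part = 1848/7 = 264.00 mL
36% solution: 6×264.00 = 1584.00 mL
64% solution: 1×264.00 = 264.00 mL
= ratio 6:1; 1584.00 mL and 264.00 mL

ratio 6:1; 1584.00 mL and 264.00 mL


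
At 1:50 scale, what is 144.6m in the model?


Model size = real / scale
= 144.6 / 50
= 2.8920 m

2.8920 m


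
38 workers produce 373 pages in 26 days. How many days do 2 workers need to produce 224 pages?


Days ∝ work / workers, so d₂ = d₁ × (m₁/m₂) × (w₂/w₁)
Workers factor (inverse): 38/2 = 19.0000
Work factor (direct): 224/373 ≈ 0.6005
d₂ = 26 × 38/2 × 224/373 = (26 × 38 × 224) / (2 × 373) = 221312/746
≈ 296.66 days

296.66 days


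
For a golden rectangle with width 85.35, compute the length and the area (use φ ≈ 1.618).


φ = (1 + √5) / 2 ≈ 1.618
Length = width × φ = 85.35 × 1.618 = 138.0963
≈ 138.10
Area = width × length = 85.35 × 138.0963 = 11786.519205 ≈ 11786.52
= Length: 138.10, Area: 11786.52

Length: 138.10, Area: 11786.52


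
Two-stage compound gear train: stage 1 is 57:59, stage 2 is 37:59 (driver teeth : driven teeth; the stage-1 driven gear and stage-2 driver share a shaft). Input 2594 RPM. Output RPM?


Stage 1: RPM_B = RPM_A × t_A/t_B = 2594 × 57/59 = 147858/59 ≈ 2506.07
B and C share a shaft → RPM_C = RPM_B
Stage 2: RPM_D = RPM_C × t_C/t_D = RPM_A × (t_A×t_C)/(t_B×t_D)
Overall ratio = (57×37)/(59×59) = 2109/3481
RPM_D = 2594 × 2109/3481 = 5470746/3481
≈ 1571.60 RPM

1571.60 RPM


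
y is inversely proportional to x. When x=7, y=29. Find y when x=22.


Inverse proportion: x × y = constant
k = 7 × 29 = 203
y₂ = k / 22 = 203 / 22
= 9.23

9.23


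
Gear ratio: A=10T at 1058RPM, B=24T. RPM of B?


Gear ratio = 10:24 = 5:12
RPM_B = RPM_A × (teeth_A / teeth_B)
= 1058 × (10/24)
= 440.8 RPM

440.8 RPM


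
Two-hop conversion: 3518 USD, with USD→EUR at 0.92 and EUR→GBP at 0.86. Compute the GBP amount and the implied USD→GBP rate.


Step 1: 3518 USD × 0.92 = 3236.56 EUR
Step 2: 3236.56 EUR × 0.86 = 2783.44 GBP
Implied rate USD→GBP = 0.92 × 0.86 = 0.7912
= 2783.44 GBP; implied rate 0.7912 GBP/USD

2783.44 GBP; implied rate 0.7912 GBP/USD


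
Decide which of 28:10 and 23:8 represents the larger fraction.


28/10 = 2.8000
23/8 = 2.8750
2.8000 < 2.8750, so 28:10 is less
= 23:8

23:8


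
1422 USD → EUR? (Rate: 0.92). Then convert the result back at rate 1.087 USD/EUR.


Amount × rate = 1422 × 0.92 = 1308.24 EUR
Round-trip: 1308.24 × 1.087 = 1422.06 USD
= 1308.24 EUR, then 1422.06 USD

1308.24 EUR, then 1422.06 USD


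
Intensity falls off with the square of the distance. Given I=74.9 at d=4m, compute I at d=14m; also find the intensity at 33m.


I₁d₁² = I₂d₂²
I at 14m = 74.9 × (4/14)² = 74.9 × 16/196 = 1198.4/196 ≈ 6.1143
I at 33m = 74.9 × (4/33)² = 74.9 × 16/1089 = 1198.4/1089 ≈ 1.1005
= 6.1143 and 1.1005

6.1143 and 1.1005


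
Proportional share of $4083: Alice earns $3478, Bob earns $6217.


Total income = 3478 + 6217 = $9695
Alice: $4083 × 3478/9695 = $1464.74
Bob: $4083 × 6217/9695 = $2618.26
= Alice: $1464.74, Bob: $2618.26

Alice: $1464.74, Bob: $2618.26


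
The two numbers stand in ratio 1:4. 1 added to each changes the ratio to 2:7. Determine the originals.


Let A = 1k, B = 4k.
(1k + 1) / (4k + 1) = 2/7
Cross-multiply: 7(1k + 1) = 2(4k + 1)
7k + 7 = 8k + 2
7k - 8k = 2 - 7
-1k = -5
k = -5/-1 = 5
A = 1×5 = 5, B = 4×5 = 20
= A = 5, B = 20

A = 5, B = 20


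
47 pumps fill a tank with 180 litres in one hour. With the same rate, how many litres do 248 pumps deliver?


Direct proportion: y/x = constant
k = 180/47 ≈ 3.8298
y₂ = k × 248 = 180 × 248 / 47 = 44640/47
≈ 949.79

949.79


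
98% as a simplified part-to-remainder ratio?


98% means 98 parts out of 100; remainder = 2
Part : remainder = 98:2
GCD = 2
= 49:1

49:1


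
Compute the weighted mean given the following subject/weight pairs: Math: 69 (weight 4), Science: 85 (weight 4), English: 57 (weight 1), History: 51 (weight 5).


Numerator = 69×4 + 85×4 + 57×1 + 51×5
= 276 + 340 + 57 + 255
= 928
Total weight = 14
Weighted avg = 928/14
= 66.29

66.29


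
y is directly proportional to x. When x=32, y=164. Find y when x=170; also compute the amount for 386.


Direct proportion: y/x = constant
k = 164/32 = 5.1250
y at x=170: k × 170 = 164 × 170 / 32 = 27880/32 = 871.25
y at x=386: k × 386 = 164 × 386 / 32 = 63304/32 = 1978.25
= 871.25 and 1978.25

871.25 and 1978.25


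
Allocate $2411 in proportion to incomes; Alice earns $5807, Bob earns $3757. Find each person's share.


Total income = 5807 + 3757 = $9564
Alice: $2411 × 5807/9564 = $1463.89
Bob: $2411 × 3757/9564 = $947.11
= Alice: $1463.89, Bob: $947.11

Alice: $1463.89, Bob: $947.11


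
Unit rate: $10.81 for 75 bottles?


Unit rate = total / quantity
= 10.81 / 75
= $0.14 per unit

$0.14 per unit


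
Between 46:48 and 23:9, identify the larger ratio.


46/48 = 0.9583
23/9 = 2.5556
0.9583 < 2.5556, so 46:48 is less
= 23:9

23:9


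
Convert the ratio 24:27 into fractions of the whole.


Total parts = 24 + 27 = 51
First part: 24/51 = 8/17
Second part: 27/51 = 9/17
= 8/17 and 9/17

8/17 and 9/17


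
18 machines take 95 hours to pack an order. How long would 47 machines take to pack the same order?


Inverse proportion: x × y = constant
k = 18 × 95 = 1710
y₂ = k / 47 = 1710 / 47
= 36.38

36.38


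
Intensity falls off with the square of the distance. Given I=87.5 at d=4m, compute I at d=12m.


I₁d₁² = I₂d₂²
I₂ = I₁ × (d₁/d₂)²
= 87.5 × (4/12)²
= 87.5 × 16/144
= 1400/144
≈ 9.7222

9.7222


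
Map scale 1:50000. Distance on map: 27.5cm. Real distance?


Real distance = map distance × scale
= 27.5cm × 50000
= 1375000 cm = 13750.0 m
= 13.750 km

13.750 km


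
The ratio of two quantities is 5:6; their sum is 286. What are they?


Let A = 5k, B = 6k.
5k + 6k = 286
11k = 286 → k = 286/11 = 26
A = 5×26 = 130, B = 6×26 = 156
= A = 130, B = 156

A = 130, B = 156


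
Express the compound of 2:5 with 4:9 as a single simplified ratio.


Compound ratio = (2×4) : (5×9)
= 8:45
GCD = 1
= 8:45

8:45


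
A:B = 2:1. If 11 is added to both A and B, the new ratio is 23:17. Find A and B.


Let A = 2k, B = 1k.
(2k + 11) / (1k + 11) = 23/17
Cross-multiply: 17(2k + 11) = 23(1k + 11)
34k + 187 = 23k + 253
34k - 23k = 253 - 187
11k = 66
k = 66/11 = 6
A = 2×6 = 12, B = 1×6 = 6
= A = 12, B = 6

A = 12, B = 6


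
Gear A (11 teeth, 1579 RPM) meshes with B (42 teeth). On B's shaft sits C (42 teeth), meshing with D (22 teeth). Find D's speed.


Stage 1: RPM_B = RPM_A × t_A/t_B = 1579 × 11/42 = 17369/42 ≈ 413.55
B and C share a shaft → RPM_C = RPM_B
Stage 2: RPM_D = RPM_C × t_C/t_D = RPM_A × (t_A×t_C)/(t_B×t_D)
Overall ratio = (11×42)/(42×22) = 462/924
RPM_D = 1579 × 462/924 = 729498/924
= 789.50 RPM

789.50 RPM


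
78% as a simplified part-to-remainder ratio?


78% means 78 parts out of 100; remainder = 22
Part : remainder = 78:22
GCD = 2
= 39:11

39:11


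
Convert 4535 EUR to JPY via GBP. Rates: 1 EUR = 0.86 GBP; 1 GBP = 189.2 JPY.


Step 1: 4535 EUR × 0.86 = 3900.10 GBP
Step 2: 3900.10 GBP × 189.2 = 737898.92 JPY
Implied rate EUR→JPY = 0.86 × 189.2 = 162.7120
= 737898.92 JPY

737898.92 JPY


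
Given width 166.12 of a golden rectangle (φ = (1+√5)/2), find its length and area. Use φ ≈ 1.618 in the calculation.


φ = (1 + √5) / 2 ≈ 1.618
Length = width × φ = 166.12 × 1.618 = 268.78216
≈ 268.78
Area = width × length = 166.12 × 268.78216 = 44650.0924192 ≈ 44650.09
= Length: 268.78, Area: 44650.09

Length: 268.78, Area: 44650.09


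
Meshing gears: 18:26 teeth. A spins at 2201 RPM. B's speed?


Gear ratio = 18:26 = 9:13
RPM_B = RPM_A × (teeth_A / teeth_B)
= 2201 × (18/26)
= 1523.8 RPM

1523.8 RPM


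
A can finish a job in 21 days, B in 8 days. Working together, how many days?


Rate of A = 1/21 per day
Rate of B = 1/8 per day
Combined rate = 1/21 + 1/8 = 29/168 ≈ 0.1726 per day
Days = 1 / combined rate = 168/29
≈ 5.79 days

5.79 days


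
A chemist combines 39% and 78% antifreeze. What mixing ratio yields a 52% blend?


Let x parts of 39% mix with y parts of 78%.
39x + 78y = 52(x + y)
39x + 78y = 52x + 52y
x(39 - 52) = y(52 - 78)
x/y = (78 - 52)/(52 - 39) = 26/13
Simplify: 2:1
= 2:1

2:1


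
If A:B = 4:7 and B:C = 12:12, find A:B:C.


Match B: multiply A:B by 12 → 48:84
Multiply B:C by 7 → 84:84
Combined: 48:84:84
GCD = 12
= 4:7:7

4:7:7


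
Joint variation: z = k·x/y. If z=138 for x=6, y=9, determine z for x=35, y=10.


z = k·x/y
Solve for k using the known point: k = z·y/x = 138×9/6 = 1242/6 = 207.0000
Now evaluate at x=35, y=10:
z = k × 35 / 10 = (1242 × 35) / (6 × 10) = 43470/60
= 724.5000

724.5000


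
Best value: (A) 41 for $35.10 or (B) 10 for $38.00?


Deal A: $35.10/41 = $0.8561/unit
Deal B: $38.00/10 = $3.8000/unit
A is cheaper per unit
= Deal A

Deal A


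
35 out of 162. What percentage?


Percentage = (part / whole) × 100
= (35 / 162) × 100
≈ 21.60%

21.60%


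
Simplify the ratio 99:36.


GCD(99, 36) = 9
99/9 : 36/9
= 11:4

11:4


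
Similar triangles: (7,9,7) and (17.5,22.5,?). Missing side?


Scale factor = 17.5/7 = 2.5
Missing side = 7 × 2.5
= 17.5

17.5


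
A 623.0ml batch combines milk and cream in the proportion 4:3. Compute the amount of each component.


Total parts = 4 + 3 = 7
milk: 623.0 × 4/7 = 356.0ml
cream: 623.0 × 3/7 = 267.0ml
= 356.0ml and 267.0ml

356.0ml and 267.0ml


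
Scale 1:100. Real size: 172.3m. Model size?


Model size = real / scale
= 172.3 / 100
= 1.7230 m

1.7230 m


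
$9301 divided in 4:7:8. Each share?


Total parts = 4 + 7 + 8 = 19
Part 1: 9301 × 4/19 = 1958.11
Part 2: 9301 × 7/19 = 3426.68
Part 3: 9301 × 8/19 = 3916.21
= Part 1: $1958.11, Part 2: $3426.68, Part 3: $3916.21

Part 1: $1958.11, Part 2: $3426.68, Part 3: $3916.21


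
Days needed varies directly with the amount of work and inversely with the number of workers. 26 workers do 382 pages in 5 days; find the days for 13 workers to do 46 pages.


Days ∝ work / workers, so d₂ = d₁ × (m₁/m₂) × (w₂/w₁)
Workers factor (inverse): 26/13 = 2.0000
Work factor (direct): 46/382 ≈ 0.1204
d₂ = 5 × 26/13 × 46/382 = (5 × 26 × 46) / (13 × 382) = 5980/4966
≈ 1.20 days

1.20 days


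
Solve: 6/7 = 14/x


Cross multiply: 6 × x = 7 × 14
6x = 98
x = 98 / 6
= 16.33

16.33


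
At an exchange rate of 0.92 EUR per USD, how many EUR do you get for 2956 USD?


Amount × rate = 2956 × 0.92
= 2719.52 EUR

2719.52 EUR


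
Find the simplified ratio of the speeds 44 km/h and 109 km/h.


Ratio = 44:109
GCD = 1
Simplified = 44:109
Time ratio (same distance) = 109:44
Speed ratio = 44:109

44:109


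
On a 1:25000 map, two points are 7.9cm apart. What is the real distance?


Real distance = map distance × scale
= 7.9cm × 25000
= 197500 cm = 1975.0 m
= 1.975 km

1.975 km


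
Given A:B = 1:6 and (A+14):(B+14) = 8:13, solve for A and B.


Let A = 1k, B = 6k.
(1k + 14) / (6k + 14) = 8/13
Cross-multiply: 13(1k + 14) = 8(6k + 14)
13k + 182 = 48k + 112
13k - 48k = 112 - 182
-35k = -70
k = -70/-35 = 2
A = 1×2 = 2, B = 6×2 = 12
= A = 2, B = 12

A = 2, B = 12


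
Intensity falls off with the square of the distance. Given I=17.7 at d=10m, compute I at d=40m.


I₁d₁² = I₂d₂²
I₂ = I₁ × (d₁/d₂)²
= 17.7 × (10/40)²
= 17.7 × 100/1600
= 1770/1600
≈ 1.1063

1.1063


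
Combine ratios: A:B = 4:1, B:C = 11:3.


Match B: multiply A:B by 11 → 44:11
Multiply B:C by 1 → 11:3
Combined: 44:11:3
GCD = 1
= 44:11:3

44:11:3


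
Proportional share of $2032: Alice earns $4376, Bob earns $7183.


Total income = 4376 + 7183 = $11559
Alice: $2032 × 4376/11559 = $769.27
Bob: $2032 × 7183/11559 = $1262.73
= Alice: $769.27, Bob: $1262.73

Alice: $769.27, Bob: $1262.73


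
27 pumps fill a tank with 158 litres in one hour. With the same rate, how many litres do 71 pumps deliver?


Direct proportion: y/x = constant
k = 158/27 ≈ 5.8519
y₂ = k × 71 = 158 × 71 / 27 = 11218/27
≈ 415.48

415.48


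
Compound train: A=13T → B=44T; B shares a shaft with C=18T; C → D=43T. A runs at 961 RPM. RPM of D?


Stage 1: RPM_B = RPM_A × t_A/t_B = 961 × 13/44 = 12493/44 ≈ 283.93
B and C share a shaft → RPM_C = RPM_B
Stage 2: RPM_D = RPM_C × t_C/t_D = RPM_A × (t_A×t_C)/(t_B×t_D)
Overall ratio = (13×18)/(44×43) = 234/1892
RPM_D = 961 × 234/1892 = 224874/1892
≈ 118.86 RPM

118.86 RPM


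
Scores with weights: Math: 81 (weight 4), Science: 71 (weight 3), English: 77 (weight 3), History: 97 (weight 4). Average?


Numerator = 81×4 + 71×3 + 77×3 + 97×4
= 324 + 213 + 231 + 388
= 1156
Total weight = 14
Weighted avg = 1156/14
= 82.57

82.57


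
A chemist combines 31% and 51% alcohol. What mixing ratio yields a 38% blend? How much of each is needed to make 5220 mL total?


Let x parts of 31% mix with y parts of 51%.
31x + 51y = 38(x + y)
31x + 51y = 38x + 38y
x(31 - 38) = y(38 - 51)
x/y = (51 - 38)/(38 - 31) = 13/7
Simplify: 13:7
Total parts = 20; one part = 5220/20 = 261.00 mL
31% solution: 13×261.00 = 3393.00 mL
51% solution: 7×261.00 = 1827.00 mL
= ratio 13:7; 3393.00 mL and 1827.00 mL

ratio 13:7; 3393.00 mL and 1827.00 mL


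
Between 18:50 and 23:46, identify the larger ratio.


18/50 = 0.3600
23/46 = 0.5000
0.3600 < 0.5000, so 18:50 is less
= 23:46

23:46


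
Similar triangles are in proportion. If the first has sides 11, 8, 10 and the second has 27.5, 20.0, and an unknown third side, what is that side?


Scale factor = 27.5/11 = 2.5
Missing side = 10 × 2.5
= 25.0

25.0


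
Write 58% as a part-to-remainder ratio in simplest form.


58% means 58 parts out of 100; remainder = 42
Part : remainder = 58:42
GCD = 2
= 29:21

29:21


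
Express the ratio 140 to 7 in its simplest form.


GCD(140, 7) = 7
140/7 : 7/7
= 20:1

20:1


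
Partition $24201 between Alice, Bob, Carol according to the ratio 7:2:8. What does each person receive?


Total parts = 7 + 2 + 8 = 17
Alice: 24201 × 7/17 = 9965.12
Bob: 24201 × 2/17 = 2847.18
Carol: 24201 × 8/17 = 11388.71
= Alice: $9965.12, Bob: $2847.18, Carol: $11388.71

Alice: $9965.12, Bob: $2847.18, Carol: $11388.71


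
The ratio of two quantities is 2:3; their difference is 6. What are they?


Let A = 2k, B = 3k.
3k - 2k = 6
1k = 6 → k = 6/1 = 6
A = 2×6 = 12, B = 3×6 = 18
= A = 12, B = 18

A = 12, B = 18


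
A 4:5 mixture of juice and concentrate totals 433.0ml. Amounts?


Total parts = 4 + 5 = 9
juice: 433.0 × 4/9 = 192.4ml
concentrate: 433.0 × 5/9 = 240.6ml
= 192.4ml and 240.6ml

192.4ml and 240.6ml


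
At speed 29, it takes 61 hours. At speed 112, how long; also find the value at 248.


Inverse proportion: x × y = constant
k = 29 × 61 = 1769
At x=112: k/112 = 15.79
At x=248: k/248 = 7.13
= 15.79 and 7.13

15.79 and 7.13


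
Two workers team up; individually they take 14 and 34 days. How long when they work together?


Rate of A = 1/14 per day
Rate of B = 1/34 per day
Combined rate = 1/14 + 1/34 = 48/476 ≈ 0.1008 per day
Days = 1 / combined rate = 476/48
≈ 9.92 days

9.92 days


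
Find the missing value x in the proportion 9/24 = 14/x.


Cross multiply: 9 × x = 24 × 14
9x = 336
x = 336 / 9
= 37.33

37.33


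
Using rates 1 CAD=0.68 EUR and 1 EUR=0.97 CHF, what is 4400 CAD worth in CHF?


Step 1: 4400 CAD × 0.68 = 2992.00 EUR
Step 2: 2992.00 EUR × 0.97 = 2902.24 CHF
Implied rate CAD→CHF = 0.68 × 0.97 = 0.6596
= 2902.24 CHF

2902.24 CHF


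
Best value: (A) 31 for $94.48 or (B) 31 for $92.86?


Deal A: $94.48/31 = $3.0477/unit
Deal B: $92.86/31 = $2.9955/unit
B is cheaper per unit
= Deal B

Deal B


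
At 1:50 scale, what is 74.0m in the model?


Model size = real / scale
= 74.0 / 50
= 1.4800 m

1.4800 m


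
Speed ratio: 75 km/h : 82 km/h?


Ratio = 75:82
GCD = 1
Simplified = 75:82
Time ratio (same distance) = 82:75
Speed ratio = 75:82

75:82


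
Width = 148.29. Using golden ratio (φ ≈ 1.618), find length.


φ = (1 + √5) / 2 ≈ 1.618
Length = width × φ = 148.29 × 1.618 = 239.93322
≈ 239.93

239.93


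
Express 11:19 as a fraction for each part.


Total parts = 11 + 19 = 30
First part: 11/30 = 11/30
Second part: 19/30 = 19/30
= 11/30 and 19/30

11/30 and 19/30


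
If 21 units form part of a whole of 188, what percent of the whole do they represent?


Percentage = (part / whole) × 100
= (21 / 188) × 100
≈ 11.17%

11.17%


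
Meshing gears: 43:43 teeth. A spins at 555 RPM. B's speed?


Gear ratio = 43:43 = 1:1
RPM_B = RPM_A × (teeth_A / teeth_B)
= 555 × (43/43)
= 555.0 RPM

555.0 RPM


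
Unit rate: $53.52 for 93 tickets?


Unit rate = total / quantity
= 53.52 / 93
= $0.58 per unit

$0.58 per unit


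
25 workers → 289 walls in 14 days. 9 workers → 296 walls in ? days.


Days ∝ work / workers, so d₂ = d₁ × (m₁/m₂) × (w₂/w₁)
Workers factor (inverse): 25/9 ≈ 2.7778
Work factor (direct): 296/289 ≈ 1.0242
d₂ = 14 × 25/9 × 296/289 = (14 × 25 × 296) / (9 × 289) = 103600/2601
≈ 39.83 days

39.83 days


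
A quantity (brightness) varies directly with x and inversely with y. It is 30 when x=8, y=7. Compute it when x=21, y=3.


z = k·x/y
Solve for k using the known point: k = z·y/x = 30×7/8 = 210/8 = 26.2500
Now evaluate at x=21, y=3:
z = k × 21 / 3 = (210 × 21) / (8 × 3) = 4410/24
= 183.7500

183.7500


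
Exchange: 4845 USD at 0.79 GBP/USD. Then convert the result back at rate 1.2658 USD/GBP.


Amount × rate = 4845 × 0.79 = 3827.55 GBP
Round-trip: 3827.55 × 1.2658 = 4844.91 USD
= 3827.55 GBP, then 4844.91 USD

3827.55 GBP, then 4844.91 USD


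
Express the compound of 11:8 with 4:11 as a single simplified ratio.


Compound ratio = (11×4) : (8×11)
= 44:88
GCD = 44
= 1:2

1:2


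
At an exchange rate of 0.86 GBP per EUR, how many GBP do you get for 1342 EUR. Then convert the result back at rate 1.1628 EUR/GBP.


Amount × rate = 1342 × 0.86 = 1154.12 GBP
Round-trip: 1154.12 × 1.1628 = 1342.01 EUR
= 1154.12 GBP, then 1342.01 EUR

1154.12 GBP, then 1342.01 EUR


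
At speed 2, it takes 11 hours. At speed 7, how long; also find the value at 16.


Inverse proportion: x × y = constant
k = 2 × 11 = 22
At x=7: k/7 = 3.14
At x=16: k/16 = 1.38
= 3.14 and 1.38

3.14 and 1.38


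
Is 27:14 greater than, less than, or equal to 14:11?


27/14 = 1.9286
14/11 = 1.2727
1.9286 > 1.2727, so 27:14 is greater
= greater than

greater than


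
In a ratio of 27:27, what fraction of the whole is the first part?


Total parts = 27 + 27 = 54
First part: 27/54 = 1/2
= 1/2

1/2


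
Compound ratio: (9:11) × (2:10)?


Compound ratio = (9×2) : (11×10)
= 18:110
GCD = 2
= 9:55

9:55


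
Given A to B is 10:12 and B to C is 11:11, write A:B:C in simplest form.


Match B: multiply A:B by 11 → 110:132
Multiply B:C by 12 → 132:132
Combined: 110:132:132
GCD = 22
= 5:6:6

5:6:6


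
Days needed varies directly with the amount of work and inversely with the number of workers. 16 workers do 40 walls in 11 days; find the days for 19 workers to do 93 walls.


Days ∝ work / workers, so d₂ = d₁ × (m₁/m₂) × (w₂/w₁)
Workers factor (inverse): 16/19 ≈ 0.8421
Work factor (direct): 93/40 = 2.3250
d₂ = 11 × 16/19 × 93/40 = (11 × 16 × 93) / (19 × 40) = 16368/760
≈ 21.54 days

21.54 days


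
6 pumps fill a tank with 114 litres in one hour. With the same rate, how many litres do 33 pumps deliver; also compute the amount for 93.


Direct proportion: y/x = constant
k = 114/6 = 19.0000
y at x=33: k × 33 = 114 × 33 / 6 = 3762/6 = 627.00
y at x=93: k × 93 = 114 × 93 / 6 = 10602/6 = 1767.00
= 627.00 and 1767.00

627.00 and 1767.00


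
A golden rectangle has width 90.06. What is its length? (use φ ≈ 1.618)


φ = (1 + √5) / 2 ≈ 1.618
Length = width × φ = 90.06 × 1.618 = 145.71708
≈ 145.72

145.72


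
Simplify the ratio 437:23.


GCD(437, 23) = 23
437/23 : 23/23
= 19:1

19:1


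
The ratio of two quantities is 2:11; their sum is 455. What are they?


Let A = 2k, B = 11k.
2k + 11k = 455
13k = 455 → k = 455/13 = 35
A = 2×35 = 70, B = 11×35 = 385
= A = 70, B = 385

A = 70, B = 385


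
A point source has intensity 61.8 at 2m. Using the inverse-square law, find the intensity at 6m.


I₁d₁² = I₂d₂²
I₂ = I₁ × (d₁/d₂)²
= 61.8 × (2/6)²
= 61.8 × 4/36
= 247.2/36
≈ 6.8667

6.8667


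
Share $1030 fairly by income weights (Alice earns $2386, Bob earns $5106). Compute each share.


Total income = 2386 + 5106 = $7492
Alice: $1030 × 2386/7492 = $328.03
Bob: $1030 × 5106/7492 = $701.97
= Alice: $328.03, Bob: $701.97

Alice: $328.03, Bob: $701.97


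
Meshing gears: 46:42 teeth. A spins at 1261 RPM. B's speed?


Gear ratio = 46:42 = 23:21
RPM_B = RPM_A × (teeth_A / teeth_B)
= 1261 × (46/42)
= 1381.1 RPM

1381.1 RPM


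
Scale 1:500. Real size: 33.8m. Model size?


Model size = real / scale
= 33.8 / 500
= 0.0676 m

0.0676 m


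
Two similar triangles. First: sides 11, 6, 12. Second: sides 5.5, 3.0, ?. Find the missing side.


Scale factor = 5.5/11 = 0.5
Missing side = 12 × 0.5
= 6.0

6.0


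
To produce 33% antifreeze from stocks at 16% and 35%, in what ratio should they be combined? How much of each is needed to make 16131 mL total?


Let x parts of 16% mix with y parts of 35%.
16x + 35y = 33(x + y)
16x + 35y = 33x + 33y
x(16 - 33) = y(33 - 35)
x/y = (35 - 33)/(33 - 16) = 2/17
Simplify: 2:17
Total parts = 19; one part = 16131/19 = 849.00 mL
16% solution: 2×849.00 = 1698.00 mL
35% solution: 17×849.00 = 14433.00 mL
= ratio 2:17; 1698.00 mL and 14433.00 mL

ratio 2:17; 1698.00 mL and 14433.00 mL


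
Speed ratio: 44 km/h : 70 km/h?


Ratio = 44:70
GCD = 2
Simplified = 22:35
Time ratio (same distance) = 35:22
Speed ratio = 22:35

22:35


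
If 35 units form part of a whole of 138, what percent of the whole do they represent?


Percentage = (part / whole) × 100
= (35 / 138) × 100
≈ 25.36%

25.36%


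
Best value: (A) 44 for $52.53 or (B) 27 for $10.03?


Deal A: $52.53/44 = $1.1939/unit
Deal B: $10.03/27 = $0.3715/unit
B is cheaper per unit
= Deal B

Deal B


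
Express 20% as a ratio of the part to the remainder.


20% means 20 parts out of 100; remainder = 80
Part : remainder = 20:80
GCD = 20
= 1:4

1:4


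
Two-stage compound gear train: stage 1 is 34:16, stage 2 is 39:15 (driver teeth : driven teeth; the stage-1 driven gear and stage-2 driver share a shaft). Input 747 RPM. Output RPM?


Stage 1: RPM_B = RPM_A × t_A/t_B = 747 × 34/16 = 25398/16 ≈ 1587.38
B and C share a shaft → RPM_C = RPM_B
Stage 2: RPM_D = RPM_C × t_C/t_D = RPM_A × (t_A×t_C)/(t_B×t_D)
Overall ratio = (34×39)/(16×15) = 1326/240
RPM_D = 747 × 1326/240 = 990522/240
≈ 4127.18 RPM

4127.18 RPM


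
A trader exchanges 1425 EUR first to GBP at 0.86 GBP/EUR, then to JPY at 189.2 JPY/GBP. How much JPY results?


Step 1: 1425 EUR × 0.86 = 1225.50 GBP
Step 2: 1225.50 GBP × 189.2 = 231864.60 JPY
Implied rate EUR→JPY = 0.86 × 189.2 = 162.7120
= 231864.60 JPY

231864.60 JPY


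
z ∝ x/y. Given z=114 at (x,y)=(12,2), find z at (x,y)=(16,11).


z = k·x/y
Solve for k using the known point: k = z·y/x = 114×2/12 = 228/12 = 19.0000
Now evaluate at x=16, y=11:
z = k × 16 / 11 = (228 × 16) / (12 × 11) = 3648/132
≈ 27.6364

27.6364
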